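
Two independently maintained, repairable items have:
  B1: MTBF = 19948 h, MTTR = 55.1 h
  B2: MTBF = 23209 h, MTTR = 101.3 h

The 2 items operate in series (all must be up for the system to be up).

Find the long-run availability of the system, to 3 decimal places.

0.993

A(B1) = MTBF/(MTBF+MTTR) = 19948/(19948+55.1) = 0.997245
A(B2) = MTBF/(MTBF+MTTR) = 23209/(23209+101.3) = 0.995654
Series availability: 0.997245 × 0.995654 = 0.993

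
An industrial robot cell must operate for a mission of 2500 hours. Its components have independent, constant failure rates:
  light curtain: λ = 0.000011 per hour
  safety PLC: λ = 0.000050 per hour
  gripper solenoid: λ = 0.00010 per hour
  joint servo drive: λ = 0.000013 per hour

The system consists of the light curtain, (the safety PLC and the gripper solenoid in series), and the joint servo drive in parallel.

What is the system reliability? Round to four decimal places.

0.9997

R(light curtain) = exp(−0.000011 × 2500) = 0.972875
R(safety PLC) = exp(−0.000050 × 2500) = 0.882497
R(gripper solenoid) = exp(−0.00010 × 2500) = 0.778801
R(joint servo drive) = exp(−0.000013 × 2500) = 0.968022
Series (safety PLC and gripper solenoid): 0.882497 × 0.778801 = 0.687290
Parallel (light curtain, [0.687290], and joint servo drive): 1 − (1 − 0.972875)(1 − 0.687290)(1 − 0.968022) = 0.9997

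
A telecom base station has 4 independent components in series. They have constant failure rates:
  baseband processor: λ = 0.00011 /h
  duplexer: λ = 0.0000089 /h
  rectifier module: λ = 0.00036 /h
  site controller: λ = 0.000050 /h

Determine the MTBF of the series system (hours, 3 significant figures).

Series of exponential components: λ_sys = Σ λ_i
λ_sys = 0.00011 + 0.0000089 + 0.00036 + 0.000050 = 5.2890e-04 /h
MTBF = 1 / λ_sys = 1890 h

1890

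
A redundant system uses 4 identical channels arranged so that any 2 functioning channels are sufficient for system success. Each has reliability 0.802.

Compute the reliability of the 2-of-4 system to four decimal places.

0.9736

R = Σ_{i=2}^{4} C(4,i) p^i (1−p)^{4−i} with p = 0.802
C(4,2)·0.802^2·0.198^2 = 0.151297
C(4,3)·0.802^3·0.198^1 = 0.408553
C(4,4)·0.802^4·0.198^0 = 0.413711
Sum = 0.9736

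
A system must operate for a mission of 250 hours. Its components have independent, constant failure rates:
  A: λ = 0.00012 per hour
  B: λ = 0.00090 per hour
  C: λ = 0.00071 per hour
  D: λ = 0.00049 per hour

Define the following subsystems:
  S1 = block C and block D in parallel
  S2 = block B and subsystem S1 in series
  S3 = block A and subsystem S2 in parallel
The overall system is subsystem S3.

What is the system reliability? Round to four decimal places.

0.9936

R(A) = exp(−0.00012 × 250) = 0.970446
R(B) = exp(−0.00090 × 250) = 0.798516
R(C) = exp(−0.00071 × 250) = 0.837361
R(D) = exp(−0.00049 × 250) = 0.884706
Parallel (C and D): 1 − (1 − 0.837361)(1 − 0.884706) = 0.981249
Series (B and [0.981249]): 0.798516 × 0.981249 = 0.783543
Parallel (A and [0.783543]): 1 − (1 − 0.970446)(1 − 0.783543) = 0.9936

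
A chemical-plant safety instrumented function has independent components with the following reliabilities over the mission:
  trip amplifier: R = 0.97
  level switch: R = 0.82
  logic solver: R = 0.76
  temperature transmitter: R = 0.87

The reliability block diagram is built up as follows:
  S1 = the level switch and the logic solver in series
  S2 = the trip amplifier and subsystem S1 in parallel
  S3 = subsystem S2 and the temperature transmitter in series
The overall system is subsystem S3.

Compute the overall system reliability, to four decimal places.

Series (level switch and logic solver): 0.820000 × 0.760000 = 0.623200
Parallel (trip amplifier and [0.623200]): 1 − (1 − 0.970000)(1 − 0.623200) = 0.988696
Series ([0.988696] and temperature transmitter): 0.988696 × 0.870000 = 0.8602

0.8602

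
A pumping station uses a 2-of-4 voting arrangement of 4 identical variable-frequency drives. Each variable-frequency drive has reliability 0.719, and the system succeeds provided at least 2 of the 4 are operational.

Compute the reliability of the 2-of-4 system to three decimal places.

R = Σ_{i=2}^{4} C(4,i) p^i (1−p)^{4−i} with p = 0.719
C(4,2)·0.719^2·0.281^2 = 0.24492
C(4,3)·0.719^3·0.281^1 = 0.41779
C(4,4)·0.719^4·0.281^0 = 0.26725
Sum = 0.930

0.930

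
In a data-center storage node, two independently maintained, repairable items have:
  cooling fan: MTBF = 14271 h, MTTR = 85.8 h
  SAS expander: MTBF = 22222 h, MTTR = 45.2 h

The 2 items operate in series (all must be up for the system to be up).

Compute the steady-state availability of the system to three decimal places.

A(cooling fan) = MTBF/(MTBF+MTTR) = 14271/(14271+85.8) = 0.994024
A(SAS expander) = MTBF/(MTBF+MTTR) = 22222/(22222+45.2) = 0.997970
Series availability: 0.994024 × 0.997970 = 0.992

0.992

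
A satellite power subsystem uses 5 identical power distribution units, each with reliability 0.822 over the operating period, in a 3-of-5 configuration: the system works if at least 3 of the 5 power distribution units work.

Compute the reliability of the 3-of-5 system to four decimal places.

0.9576

R = Σ_{i=3}^{5} C(5,i) p^i (1−p)^{5−i} with p = 0.822
C(5,3)·0.822^3·0.178^2 = 0.175977
C(5,4)·0.822^4·0.178^1 = 0.406328
C(5,5)·0.822^5·0.178^0 = 0.375283
Sum = 0.9576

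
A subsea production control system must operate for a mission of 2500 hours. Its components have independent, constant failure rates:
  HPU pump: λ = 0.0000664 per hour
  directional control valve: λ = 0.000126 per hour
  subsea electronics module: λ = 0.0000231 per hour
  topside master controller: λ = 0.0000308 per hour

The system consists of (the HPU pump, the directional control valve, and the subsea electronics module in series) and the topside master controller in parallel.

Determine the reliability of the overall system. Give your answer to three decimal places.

R(HPU pump) = exp(−0.0000664 × 2500) = 0.84705
R(directional control valve) = exp(−0.000126 × 2500) = 0.72979
R(subsea electronics module) = exp(−0.0000231 × 2500) = 0.94389
R(topside master controller) = exp(−0.0000308 × 2500) = 0.92589
Series (HPU pump, directional control valve, and subsea electronics module): 0.84705 × 0.72979 × 0.94389 = 0.58348
Parallel ([0.58348] and topside master controller): 1 − (1 − 0.58348)(1 − 0.92589) = 0.969

0.969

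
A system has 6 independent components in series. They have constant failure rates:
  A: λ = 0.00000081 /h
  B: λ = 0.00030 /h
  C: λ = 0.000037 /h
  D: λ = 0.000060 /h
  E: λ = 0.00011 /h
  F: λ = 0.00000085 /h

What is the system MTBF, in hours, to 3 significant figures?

1970

Series of exponential components: λ_sys = Σ λ_i
λ_sys = 0.00000081 + 0.00030 + 0.000037 + 0.000060 + 0.00011 + 0.00000085 = 5.0866e-04 /h
MTBF = 1 / λ_sys = 1970 h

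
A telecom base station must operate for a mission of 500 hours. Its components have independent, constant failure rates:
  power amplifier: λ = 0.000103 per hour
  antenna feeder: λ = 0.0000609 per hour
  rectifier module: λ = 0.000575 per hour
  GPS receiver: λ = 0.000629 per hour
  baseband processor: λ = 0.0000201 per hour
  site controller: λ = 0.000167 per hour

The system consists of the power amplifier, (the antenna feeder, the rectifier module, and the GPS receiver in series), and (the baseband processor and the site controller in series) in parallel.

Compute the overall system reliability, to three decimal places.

0.998

R(power amplifier) = exp(−0.000103 × 500) = 0.94980
R(antenna feeder) = exp(−0.0000609 × 500) = 0.97001
R(rectifier module) = exp(−0.000575 × 500) = 0.75014
R(GPS receiver) = exp(−0.000629 × 500) = 0.73015
R(baseband processor) = exp(−0.0000201 × 500) = 0.99000
R(site controller) = exp(−0.000167 × 500) = 0.91989
Series (antenna feeder, rectifier module, and GPS receiver): 0.97001 × 0.75014 × 0.73015 = 0.53129
Series (baseband processor and site controller): 0.99000 × 0.91989 = 0.91069
Parallel (power amplifier, [0.53129], and [0.91069]): 1 − (1 − 0.94980)(1 − 0.53129)(1 − 0.91069) = 0.998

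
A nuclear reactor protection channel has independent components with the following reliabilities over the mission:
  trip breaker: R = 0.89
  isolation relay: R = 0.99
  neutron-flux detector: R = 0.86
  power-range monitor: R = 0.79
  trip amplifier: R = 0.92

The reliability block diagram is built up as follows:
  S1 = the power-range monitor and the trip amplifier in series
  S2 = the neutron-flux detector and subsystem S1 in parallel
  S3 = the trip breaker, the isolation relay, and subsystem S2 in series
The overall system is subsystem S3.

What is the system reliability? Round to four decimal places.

0.8474

Series (power-range monitor and trip amplifier): 0.790000 × 0.920000 = 0.726800
Parallel (neutron-flux detector and [0.726800]): 1 − (1 − 0.860000)(1 − 0.726800) = 0.961752
Series (trip breaker, isolation relay, and [0.961752]): 0.890000 × 0.990000 × 0.961752 = 0.8474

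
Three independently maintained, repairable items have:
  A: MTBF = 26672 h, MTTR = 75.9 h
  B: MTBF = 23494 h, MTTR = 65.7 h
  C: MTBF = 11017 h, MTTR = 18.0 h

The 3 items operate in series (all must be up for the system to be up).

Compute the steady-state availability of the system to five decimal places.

0.99276

A(A) = MTBF/(MTBF+MTTR) = 26672/(26672+75.9) = 0.997162
A(B) = MTBF/(MTBF+MTTR) = 23494/(23494+65.7) = 0.997211
A(C) = MTBF/(MTBF+MTTR) = 11017/(11017+18.0) = 0.998369
Series availability: 0.997162 × 0.997211 × 0.998369 = 0.99276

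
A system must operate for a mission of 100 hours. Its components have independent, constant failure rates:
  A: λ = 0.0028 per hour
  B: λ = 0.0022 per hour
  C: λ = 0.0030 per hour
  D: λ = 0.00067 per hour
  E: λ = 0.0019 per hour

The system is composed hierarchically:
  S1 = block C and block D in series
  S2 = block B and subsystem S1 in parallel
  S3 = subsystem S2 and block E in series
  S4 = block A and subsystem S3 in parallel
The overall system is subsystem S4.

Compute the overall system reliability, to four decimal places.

0.9455

R(A) = exp(−0.0028 × 100) = 0.755784
R(B) = exp(−0.0022 × 100) = 0.802519
R(C) = exp(−0.0030 × 100) = 0.740818
R(D) = exp(−0.00067 × 100) = 0.935195
R(E) = exp(−0.0019 × 100) = 0.826959
Series (C and D): 0.740818 × 0.935195 = 0.692809
Parallel (B and [0.692809]): 1 − (1 − 0.802519)(1 − 0.692809) = 0.939336
Series ([0.939336] and E): 0.939336 × 0.826959 = 0.776792
Parallel (A and [0.776792]): 1 − (1 − 0.755784)(1 − 0.776792) = 0.9455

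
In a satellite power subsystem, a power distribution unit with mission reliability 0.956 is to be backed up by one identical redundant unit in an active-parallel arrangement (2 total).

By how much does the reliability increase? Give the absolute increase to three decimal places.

R_before = 0.956
R_after = 1 − (1 − 0.956)^2 = 0.998
ΔR = 0.998 − 0.956 = 0.042

0.042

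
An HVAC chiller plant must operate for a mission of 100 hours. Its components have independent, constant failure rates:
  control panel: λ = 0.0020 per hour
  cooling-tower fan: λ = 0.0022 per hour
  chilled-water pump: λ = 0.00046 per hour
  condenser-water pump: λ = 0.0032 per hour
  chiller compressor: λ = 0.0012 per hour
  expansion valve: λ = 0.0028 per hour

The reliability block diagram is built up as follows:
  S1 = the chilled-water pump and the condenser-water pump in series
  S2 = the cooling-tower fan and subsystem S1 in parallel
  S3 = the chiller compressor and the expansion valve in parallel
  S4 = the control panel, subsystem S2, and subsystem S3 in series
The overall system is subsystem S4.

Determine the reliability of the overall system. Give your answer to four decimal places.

0.7479

R(control panel) = exp(−0.0020 × 100) = 0.818731
R(cooling-tower fan) = exp(−0.0022 × 100) = 0.802519
R(chilled-water pump) = exp(−0.00046 × 100) = 0.955042
R(condenser-water pump) = exp(−0.0032 × 100) = 0.726149
R(chiller compressor) = exp(−0.0012 × 100) = 0.886920
R(expansion valve) = exp(−0.0028 × 100) = 0.755784
Series (chilled-water pump and condenser-water pump): 0.955042 × 0.726149 = 0.693503
Parallel (cooling-tower fan and [0.693503]): 1 − (1 − 0.802519)(1 − 0.693503) = 0.939473
Parallel (chiller compressor and expansion valve): 1 − (1 − 0.886920)(1 − 0.755784) = 0.972384
Series (control panel, [0.939473], and [0.972384]): 0.818731 × 0.939473 × 0.972384 = 0.7479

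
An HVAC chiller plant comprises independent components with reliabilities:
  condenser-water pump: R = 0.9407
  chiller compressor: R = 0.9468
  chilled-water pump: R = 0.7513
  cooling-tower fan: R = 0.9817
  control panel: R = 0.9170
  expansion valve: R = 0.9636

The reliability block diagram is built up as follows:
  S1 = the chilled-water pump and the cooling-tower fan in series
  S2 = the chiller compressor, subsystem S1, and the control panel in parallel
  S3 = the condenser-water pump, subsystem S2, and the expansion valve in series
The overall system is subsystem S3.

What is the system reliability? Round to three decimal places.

0.905

Series (chilled-water pump and cooling-tower fan): 0.75130 × 0.98170 = 0.73755
Parallel (chiller compressor, [0.73755], and control panel): 1 − (1 − 0.94680)(1 − 0.73755)(1 − 0.91700) = 0.99884
Series (condenser-water pump, [0.99884], and expansion valve): 0.94070 × 0.99884 × 0.96360 = 0.905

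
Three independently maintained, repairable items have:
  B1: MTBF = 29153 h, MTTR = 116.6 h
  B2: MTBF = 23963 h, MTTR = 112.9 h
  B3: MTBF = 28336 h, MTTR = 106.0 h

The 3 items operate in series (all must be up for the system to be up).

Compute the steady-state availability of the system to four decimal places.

0.9877

A(B1) = MTBF/(MTBF+MTTR) = 29153/(29153+116.6) = 0.996016
A(B2) = MTBF/(MTBF+MTTR) = 23963/(23963+112.9) = 0.995311
A(B3) = MTBF/(MTBF+MTTR) = 28336/(28336+106.0) = 0.996273
Series availability: 0.996016 × 0.995311 × 0.996273 = 0.9877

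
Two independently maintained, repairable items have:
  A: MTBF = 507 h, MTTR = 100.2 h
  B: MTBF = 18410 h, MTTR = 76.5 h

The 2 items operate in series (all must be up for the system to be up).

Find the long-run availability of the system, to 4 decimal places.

0.8315

A(A) = MTBF/(MTBF+MTTR) = 507/(507+100.2) = 0.834980
A(B) = MTBF/(MTBF+MTTR) = 18410/(18410+76.5) = 0.995862
Series availability: 0.834980 × 0.995862 = 0.8315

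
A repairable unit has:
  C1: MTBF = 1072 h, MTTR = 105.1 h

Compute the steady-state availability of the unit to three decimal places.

A(C1) = MTBF/(MTBF+MTTR) = 1072/(1072+105.1) = 0.911

0.911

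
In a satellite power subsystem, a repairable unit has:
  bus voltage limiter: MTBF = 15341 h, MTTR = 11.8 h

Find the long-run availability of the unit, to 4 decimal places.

0.9992

A(bus voltage limiter) = MTBF/(MTBF+MTTR) = 15341/(15341+11.8) = 0.9992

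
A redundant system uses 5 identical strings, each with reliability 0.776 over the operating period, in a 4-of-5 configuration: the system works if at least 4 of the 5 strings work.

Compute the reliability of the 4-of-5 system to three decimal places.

R = Σ_{i=4}^{5} C(5,i) p^i (1−p)^{5−i} with p = 0.776
C(5,4)·0.776^4·0.224^1 = 0.40613
C(5,5)·0.776^5·0.224^0 = 0.28139
Sum = 0.688

0.688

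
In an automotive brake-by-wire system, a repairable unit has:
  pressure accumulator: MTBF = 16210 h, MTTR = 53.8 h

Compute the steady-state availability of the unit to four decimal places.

0.9967

A(pressure accumulator) = MTBF/(MTBF+MTTR) = 16210/(16210+53.8) = 0.9967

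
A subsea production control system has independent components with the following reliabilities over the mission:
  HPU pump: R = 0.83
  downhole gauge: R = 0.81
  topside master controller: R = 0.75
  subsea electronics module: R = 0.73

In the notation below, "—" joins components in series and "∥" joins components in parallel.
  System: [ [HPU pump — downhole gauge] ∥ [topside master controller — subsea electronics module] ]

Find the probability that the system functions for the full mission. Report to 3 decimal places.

Series (HPU pump and downhole gauge): 0.83000 × 0.81000 = 0.67230
Series (topside master controller and subsea electronics module): 0.75000 × 0.73000 = 0.54750
Parallel ([0.67230] and [0.54750]): 1 − (1 − 0.67230)(1 − 0.54750) = 0.852

0.852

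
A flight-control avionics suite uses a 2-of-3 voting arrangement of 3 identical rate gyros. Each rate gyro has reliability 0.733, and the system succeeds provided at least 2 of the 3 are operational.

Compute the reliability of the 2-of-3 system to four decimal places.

0.8242

R = Σ_{i=2}^{3} C(3,i) p^i (1−p)^{3−i} with p = 0.733
C(3,2)·0.733^2·0.267^1 = 0.430368
C(3,3)·0.733^3·0.267^0 = 0.393833
Sum = 0.8242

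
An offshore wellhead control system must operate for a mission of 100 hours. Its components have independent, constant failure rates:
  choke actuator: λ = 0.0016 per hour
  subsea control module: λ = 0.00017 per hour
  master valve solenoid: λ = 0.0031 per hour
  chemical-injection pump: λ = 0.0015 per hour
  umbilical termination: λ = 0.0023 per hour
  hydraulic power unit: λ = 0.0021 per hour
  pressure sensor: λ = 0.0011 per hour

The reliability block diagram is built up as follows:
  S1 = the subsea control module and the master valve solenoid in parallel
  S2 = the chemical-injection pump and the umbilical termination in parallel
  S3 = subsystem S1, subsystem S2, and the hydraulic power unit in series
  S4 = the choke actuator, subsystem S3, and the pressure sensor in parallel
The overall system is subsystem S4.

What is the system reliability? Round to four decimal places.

R(choke actuator) = exp(−0.0016 × 100) = 0.852144
R(subsea control module) = exp(−0.00017 × 100) = 0.983144
R(master valve solenoid) = exp(−0.0031 × 100) = 0.733447
R(chemical-injection pump) = exp(−0.0015 × 100) = 0.860708
R(umbilical termination) = exp(−0.0023 × 100) = 0.794534
R(hydraulic power unit) = exp(−0.0021 × 100) = 0.810584
R(pressure sensor) = exp(−0.0011 × 100) = 0.895834
Parallel (subsea control module and master valve solenoid): 1 − (1 − 0.983144)(1 − 0.733447) = 0.995507
Parallel (chemical-injection pump and umbilical termination): 1 − (1 − 0.860708)(1 − 0.794534) = 0.971380
Series ([0.995507], [0.971380], and hydraulic power unit): 0.995507 × 0.971380 × 0.810584 = 0.783847
Parallel (choke actuator, [0.783847], and pressure sensor): 1 − (1 − 0.852144)(1 − 0.783847)(1 − 0.895834) = 0.9967

0.9967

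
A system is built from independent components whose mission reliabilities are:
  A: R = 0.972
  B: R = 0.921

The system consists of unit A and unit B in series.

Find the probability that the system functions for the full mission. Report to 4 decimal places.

0.8952

Series (A and B): 0.972000 × 0.921000 = 0.8952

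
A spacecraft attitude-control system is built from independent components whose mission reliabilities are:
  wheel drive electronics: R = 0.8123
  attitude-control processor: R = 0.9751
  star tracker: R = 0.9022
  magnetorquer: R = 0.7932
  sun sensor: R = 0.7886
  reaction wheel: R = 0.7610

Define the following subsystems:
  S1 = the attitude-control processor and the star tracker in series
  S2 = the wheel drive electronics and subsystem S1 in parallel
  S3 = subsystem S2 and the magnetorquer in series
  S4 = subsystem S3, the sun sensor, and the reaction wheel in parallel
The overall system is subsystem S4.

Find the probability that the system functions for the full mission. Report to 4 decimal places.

0.9886

Series (attitude-control processor and star tracker): 0.975100 × 0.902200 = 0.879735
Parallel (wheel drive electronics and [0.879735]): 1 − (1 − 0.812300)(1 − 0.879735) = 0.977426
Series ([0.977426] and magnetorquer): 0.977426 × 0.793200 = 0.775294
Parallel ([0.775294], sun sensor, and reaction wheel): 1 − (1 − 0.775294)(1 − 0.788600)(1 − 0.761000) = 0.9886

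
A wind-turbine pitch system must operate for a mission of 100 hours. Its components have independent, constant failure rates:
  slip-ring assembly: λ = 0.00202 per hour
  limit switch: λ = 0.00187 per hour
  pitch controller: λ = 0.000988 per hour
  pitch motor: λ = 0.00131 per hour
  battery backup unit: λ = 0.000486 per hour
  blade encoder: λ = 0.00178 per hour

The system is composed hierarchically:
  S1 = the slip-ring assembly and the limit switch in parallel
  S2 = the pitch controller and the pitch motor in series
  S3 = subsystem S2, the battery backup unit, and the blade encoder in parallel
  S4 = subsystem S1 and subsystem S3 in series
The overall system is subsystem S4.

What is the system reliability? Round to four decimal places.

R(slip-ring assembly) = exp(−0.00202 × 100) = 0.817095
R(limit switch) = exp(−0.00187 × 100) = 0.829444
R(pitch controller) = exp(−0.000988 × 100) = 0.905924
R(pitch motor) = exp(−0.00131 × 100) = 0.877218
R(battery backup unit) = exp(−0.000486 × 100) = 0.952562
R(blade encoder) = exp(−0.00178 × 100) = 0.836942
Parallel (slip-ring assembly and limit switch): 1 − (1 − 0.817095)(1 − 0.829444) = 0.968804
Series (pitch controller and pitch motor): 0.905924 × 0.877218 = 0.794693
Parallel ([0.794693], battery backup unit, and blade encoder): 1 − (1 − 0.794693)(1 − 0.952562)(1 − 0.836942) = 0.998412
Series ([0.968804] and [0.998412]): 0.968804 × 0.998412 = 0.9673

0.9673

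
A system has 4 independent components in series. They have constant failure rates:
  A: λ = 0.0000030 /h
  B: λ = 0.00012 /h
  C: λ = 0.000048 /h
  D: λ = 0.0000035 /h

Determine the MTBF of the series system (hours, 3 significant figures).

5730

Series of exponential components: λ_sys = Σ λ_i
λ_sys = 0.0000030 + 0.00012 + 0.000048 + 0.0000035 = 1.7450e-04 /h
MTBF = 1 / λ_sys = 5730 h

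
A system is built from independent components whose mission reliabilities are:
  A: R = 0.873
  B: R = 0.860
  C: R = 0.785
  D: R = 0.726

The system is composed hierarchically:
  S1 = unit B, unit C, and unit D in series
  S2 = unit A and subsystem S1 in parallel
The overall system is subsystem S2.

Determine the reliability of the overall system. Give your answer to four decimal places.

0.9352

Series (B, C, and D): 0.860000 × 0.785000 × 0.726000 = 0.490123
Parallel (A and [0.490123]): 1 − (1 − 0.873000)(1 − 0.490123) = 0.9352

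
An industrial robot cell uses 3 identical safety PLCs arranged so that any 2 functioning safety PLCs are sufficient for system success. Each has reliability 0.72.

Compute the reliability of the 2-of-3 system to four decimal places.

R = Σ_{i=2}^{3} C(3,i) p^i (1−p)^{3−i} with p = 0.72
C(3,2)·0.72^2·0.28^1 = 0.435456
C(3,3)·0.72^3·0.28^0 = 0.373248
Sum = 0.8087

0.8087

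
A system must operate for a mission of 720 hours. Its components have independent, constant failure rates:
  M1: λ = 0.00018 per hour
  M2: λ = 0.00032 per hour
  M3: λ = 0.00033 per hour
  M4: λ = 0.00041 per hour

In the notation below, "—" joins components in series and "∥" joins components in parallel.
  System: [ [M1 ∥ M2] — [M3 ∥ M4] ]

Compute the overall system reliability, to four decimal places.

R(M1) = exp(−0.00018 × 720) = 0.878447
R(M2) = exp(−0.00032 × 720) = 0.794216
R(M3) = exp(−0.00033 × 720) = 0.788518
R(M4) = exp(−0.00041 × 720) = 0.744383
Parallel (M1 and M2): 1 − (1 − 0.878447)(1 − 0.794216) = 0.974986
Parallel (M3 and M4): 1 − (1 − 0.788518)(1 − 0.744383) = 0.945942
Series ([0.974986] and [0.945942]): 0.974986 × 0.945942 = 0.9223

0.9223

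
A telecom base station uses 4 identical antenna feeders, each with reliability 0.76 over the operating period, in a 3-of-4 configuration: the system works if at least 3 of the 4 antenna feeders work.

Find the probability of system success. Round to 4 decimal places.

0.7550

R = Σ_{i=3}^{4} C(4,i) p^i (1−p)^{4−i} with p = 0.76
C(4,3)·0.76^3·0.24^1 = 0.421417
C(4,4)·0.76^4·0.24^0 = 0.333622
Sum = 0.7550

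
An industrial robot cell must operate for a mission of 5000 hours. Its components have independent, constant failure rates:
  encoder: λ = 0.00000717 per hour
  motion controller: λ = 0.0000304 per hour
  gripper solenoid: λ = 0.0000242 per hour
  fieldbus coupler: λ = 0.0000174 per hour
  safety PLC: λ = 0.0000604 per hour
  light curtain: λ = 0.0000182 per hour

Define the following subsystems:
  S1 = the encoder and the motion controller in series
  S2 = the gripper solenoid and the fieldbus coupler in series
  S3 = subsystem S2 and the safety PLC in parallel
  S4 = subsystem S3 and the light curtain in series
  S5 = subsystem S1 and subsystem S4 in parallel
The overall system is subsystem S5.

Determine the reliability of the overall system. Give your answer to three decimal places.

0.977

R(encoder) = exp(−0.00000717 × 5000) = 0.96479
R(motion controller) = exp(−0.0000304 × 5000) = 0.85899
R(gripper solenoid) = exp(−0.0000242 × 5000) = 0.88603
R(fieldbus coupler) = exp(−0.0000174 × 5000) = 0.91668
R(safety PLC) = exp(−0.0000604 × 5000) = 0.73934
R(light curtain) = exp(−0.0000182 × 5000) = 0.91302
Series (encoder and motion controller): 0.96479 × 0.85899 = 0.82874
Series (gripper solenoid and fieldbus coupler): 0.88603 × 0.91668 = 0.81221
Parallel ([0.81221] and safety PLC): 1 − (1 − 0.81221)(1 − 0.73934) = 0.95105
Series ([0.95105] and light curtain): 0.95105 × 0.91302 = 0.86833
Parallel ([0.82874] and [0.86833]): 1 − (1 − 0.82874)(1 − 0.86833) = 0.977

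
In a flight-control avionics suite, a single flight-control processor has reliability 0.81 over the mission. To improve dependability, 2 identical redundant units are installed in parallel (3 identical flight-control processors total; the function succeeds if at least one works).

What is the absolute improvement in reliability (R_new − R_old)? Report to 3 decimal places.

0.183

R_before = 0.81
R_after = 1 − (1 − 0.81)^3 = 0.993
ΔR = 0.993 − 0.81 = 0.183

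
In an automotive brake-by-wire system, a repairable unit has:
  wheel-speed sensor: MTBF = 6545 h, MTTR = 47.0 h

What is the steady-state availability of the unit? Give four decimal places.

0.9929

A(wheel-speed sensor) = MTBF/(MTBF+MTTR) = 6545/(6545+47.0) = 0.9929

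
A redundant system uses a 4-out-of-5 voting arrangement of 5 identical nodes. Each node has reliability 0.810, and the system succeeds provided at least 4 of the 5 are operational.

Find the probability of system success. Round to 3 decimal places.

R = Σ_{i=4}^{5} C(5,i) p^i (1−p)^{5−i} with p = 0.810
C(5,4)·0.810^4·0.190^1 = 0.40894
C(5,5)·0.810^5·0.190^0 = 0.34868
Sum = 0.758

0.758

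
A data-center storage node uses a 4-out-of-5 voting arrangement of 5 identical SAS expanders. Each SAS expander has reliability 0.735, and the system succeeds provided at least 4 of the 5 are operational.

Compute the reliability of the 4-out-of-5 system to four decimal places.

R = Σ_{i=4}^{5} C(5,i) p^i (1−p)^{5−i} with p = 0.735
C(5,4)·0.735^4·0.265^1 = 0.386692
C(5,5)·0.735^5·0.265^0 = 0.214505
Sum = 0.6012

0.6012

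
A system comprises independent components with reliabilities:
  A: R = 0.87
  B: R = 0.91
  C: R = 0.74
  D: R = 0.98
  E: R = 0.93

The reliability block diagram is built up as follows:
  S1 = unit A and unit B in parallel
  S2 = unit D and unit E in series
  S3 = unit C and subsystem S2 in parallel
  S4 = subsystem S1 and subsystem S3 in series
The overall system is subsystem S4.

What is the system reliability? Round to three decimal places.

0.966

Parallel (A and B): 1 − (1 − 0.87000)(1 − 0.91000) = 0.98830
Series (D and E): 0.98000 × 0.93000 = 0.91140
Parallel (C and [0.91140]): 1 − (1 − 0.74000)(1 − 0.91140) = 0.97696
Series ([0.98830] and [0.97696]): 0.98830 × 0.97696 = 0.966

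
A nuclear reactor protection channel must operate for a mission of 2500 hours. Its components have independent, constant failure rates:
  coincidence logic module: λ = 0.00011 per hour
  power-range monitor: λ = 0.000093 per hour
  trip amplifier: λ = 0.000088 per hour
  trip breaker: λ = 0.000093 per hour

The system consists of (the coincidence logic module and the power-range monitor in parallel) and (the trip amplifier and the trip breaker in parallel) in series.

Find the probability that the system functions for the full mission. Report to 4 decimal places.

R(coincidence logic module) = exp(−0.00011 × 2500) = 0.759572
R(power-range monitor) = exp(−0.000093 × 2500) = 0.792550
R(trip amplifier) = exp(−0.000088 × 2500) = 0.802519
R(trip breaker) = exp(−0.000093 × 2500) = 0.792550
Parallel (coincidence logic module and power-range monitor): 1 − (1 − 0.759572)(1 − 0.792550) = 0.950123
Parallel (trip amplifier and trip breaker): 1 − (1 − 0.802519)(1 − 0.792550) = 0.959033
Series ([0.950123] and [0.959033]): 0.950123 × 0.959033 = 0.9112

0.9112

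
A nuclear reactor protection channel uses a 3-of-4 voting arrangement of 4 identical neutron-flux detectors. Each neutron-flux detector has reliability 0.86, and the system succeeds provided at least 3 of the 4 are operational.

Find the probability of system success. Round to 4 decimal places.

R = Σ_{i=3}^{4} C(4,i) p^i (1−p)^{4−i} with p = 0.86
C(4,3)·0.86^3·0.14^1 = 0.356191
C(4,4)·0.86^4·0.14^0 = 0.547008
Sum = 0.9032

0.9032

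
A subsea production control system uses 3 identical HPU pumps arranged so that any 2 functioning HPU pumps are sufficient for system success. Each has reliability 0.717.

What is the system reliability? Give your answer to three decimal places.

R = Σ_{i=2}^{3} C(3,i) p^i (1−p)^{3−i} with p = 0.717
C(3,2)·0.717^2·0.283^1 = 0.43646
C(3,3)·0.717^3·0.283^0 = 0.36860
Sum = 0.805

0.805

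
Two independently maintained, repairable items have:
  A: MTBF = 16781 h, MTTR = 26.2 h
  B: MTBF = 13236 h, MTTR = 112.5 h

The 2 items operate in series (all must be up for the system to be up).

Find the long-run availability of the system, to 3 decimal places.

0.990

A(A) = MTBF/(MTBF+MTTR) = 16781/(16781+26.2) = 0.998441
A(B) = MTBF/(MTBF+MTTR) = 13236/(13236+112.5) = 0.991572
Series availability: 0.998441 × 0.991572 = 0.990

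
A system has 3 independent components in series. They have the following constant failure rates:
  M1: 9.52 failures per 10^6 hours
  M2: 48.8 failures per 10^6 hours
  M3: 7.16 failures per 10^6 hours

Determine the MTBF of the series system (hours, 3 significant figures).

Series of exponential components: λ_sys = Σ λ_i
λ_sys = 0.00000952 + 0.0000488 + 0.00000716 = 6.5480e-05 /h
MTBF = 1 / λ_sys = 15300 h

15300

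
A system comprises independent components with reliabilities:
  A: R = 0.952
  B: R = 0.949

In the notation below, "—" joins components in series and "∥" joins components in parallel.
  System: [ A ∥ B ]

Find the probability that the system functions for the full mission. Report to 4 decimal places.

0.9976

Parallel (A and B): 1 − (1 − 0.952000)(1 − 0.949000) = 0.9976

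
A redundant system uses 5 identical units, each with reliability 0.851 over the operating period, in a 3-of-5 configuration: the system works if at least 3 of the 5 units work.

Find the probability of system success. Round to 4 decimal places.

0.9739

R = Σ_{i=3}^{5} C(5,i) p^i (1−p)^{5−i} with p = 0.851
C(5,3)·0.851^3·0.149^2 = 0.136824
C(5,4)·0.851^4·0.149^1 = 0.390728
C(5,5)·0.851^5·0.149^0 = 0.446321
Sum = 0.9739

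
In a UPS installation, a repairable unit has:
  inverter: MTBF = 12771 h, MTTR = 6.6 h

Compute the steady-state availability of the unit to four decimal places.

A(inverter) = MTBF/(MTBF+MTTR) = 12771/(12771+6.6) = 0.9995

0.9995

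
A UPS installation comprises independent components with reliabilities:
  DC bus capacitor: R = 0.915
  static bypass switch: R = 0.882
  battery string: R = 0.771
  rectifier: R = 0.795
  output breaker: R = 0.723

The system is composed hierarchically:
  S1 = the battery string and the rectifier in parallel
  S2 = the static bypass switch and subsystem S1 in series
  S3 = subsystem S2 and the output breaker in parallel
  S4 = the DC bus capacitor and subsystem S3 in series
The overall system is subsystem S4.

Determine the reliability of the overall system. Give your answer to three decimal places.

Parallel (battery string and rectifier): 1 − (1 − 0.77100)(1 − 0.79500) = 0.95306
Series (static bypass switch and [0.95306]): 0.88200 × 0.95306 = 0.84060
Parallel ([0.84060] and output breaker): 1 − (1 − 0.84060)(1 − 0.72300) = 0.95585
Series (DC bus capacitor and [0.95585]): 0.91500 × 0.95585 = 0.875

0.875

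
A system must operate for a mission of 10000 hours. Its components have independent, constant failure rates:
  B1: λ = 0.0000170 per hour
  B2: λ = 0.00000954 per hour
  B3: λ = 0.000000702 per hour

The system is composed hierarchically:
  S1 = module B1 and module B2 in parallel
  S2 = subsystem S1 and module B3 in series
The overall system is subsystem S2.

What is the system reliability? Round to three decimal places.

0.979

R(B1) = exp(−0.0000170 × 10000) = 0.84366
R(B2) = exp(−0.00000954 × 10000) = 0.90901
R(B3) = exp(−0.000000702 × 10000) = 0.99300
Parallel (B1 and B2): 1 − (1 − 0.84366)(1 − 0.90901) = 0.98577
Series ([0.98577] and B3): 0.98577 × 0.99300 = 0.979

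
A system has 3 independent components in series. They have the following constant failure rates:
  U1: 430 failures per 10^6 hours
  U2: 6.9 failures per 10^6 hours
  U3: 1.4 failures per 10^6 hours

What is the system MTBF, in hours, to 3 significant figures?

2280

Series of exponential components: λ_sys = Σ λ_i
λ_sys = 0.00043 + 0.0000069 + 0.0000014 = 4.3830e-04 /h
MTBF = 1 / λ_sys = 2280 h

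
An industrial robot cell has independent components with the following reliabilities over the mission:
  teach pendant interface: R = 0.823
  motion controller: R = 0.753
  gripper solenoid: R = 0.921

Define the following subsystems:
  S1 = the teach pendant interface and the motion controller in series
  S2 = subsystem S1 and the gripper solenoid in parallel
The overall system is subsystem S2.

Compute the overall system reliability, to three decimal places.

Series (teach pendant interface and motion controller): 0.82300 × 0.75300 = 0.61972
Parallel ([0.61972] and gripper solenoid): 1 − (1 − 0.61972)(1 − 0.92100) = 0.970

0.970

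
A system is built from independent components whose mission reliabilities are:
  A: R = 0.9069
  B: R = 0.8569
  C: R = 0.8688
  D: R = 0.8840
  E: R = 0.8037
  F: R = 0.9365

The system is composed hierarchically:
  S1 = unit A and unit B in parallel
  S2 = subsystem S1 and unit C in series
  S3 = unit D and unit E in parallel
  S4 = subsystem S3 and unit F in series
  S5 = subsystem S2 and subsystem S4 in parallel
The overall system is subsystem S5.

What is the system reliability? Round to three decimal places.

Parallel (A and B): 1 − (1 − 0.90690)(1 − 0.85690) = 0.98668
Series ([0.98668] and C): 0.98668 × 0.86880 = 0.85723
Parallel (D and E): 1 − (1 − 0.88400)(1 − 0.80370) = 0.97723
Series ([0.97723] and F): 0.97723 × 0.93650 = 0.91518
Parallel ([0.85723] and [0.91518]): 1 − (1 − 0.85723)(1 − 0.91518) = 0.988

0.988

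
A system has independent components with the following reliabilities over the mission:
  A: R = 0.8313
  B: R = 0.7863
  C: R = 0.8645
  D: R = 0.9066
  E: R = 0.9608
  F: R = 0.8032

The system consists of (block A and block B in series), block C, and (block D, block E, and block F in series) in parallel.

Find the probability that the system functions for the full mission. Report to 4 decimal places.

0.9859

Series (A and B): 0.831300 × 0.786300 = 0.653651
Series (D, E, and F): 0.906600 × 0.960800 × 0.803200 = 0.699636
Parallel ([0.653651], C, and [0.699636]): 1 − (1 − 0.653651)(1 − 0.864500)(1 − 0.699636) = 0.9859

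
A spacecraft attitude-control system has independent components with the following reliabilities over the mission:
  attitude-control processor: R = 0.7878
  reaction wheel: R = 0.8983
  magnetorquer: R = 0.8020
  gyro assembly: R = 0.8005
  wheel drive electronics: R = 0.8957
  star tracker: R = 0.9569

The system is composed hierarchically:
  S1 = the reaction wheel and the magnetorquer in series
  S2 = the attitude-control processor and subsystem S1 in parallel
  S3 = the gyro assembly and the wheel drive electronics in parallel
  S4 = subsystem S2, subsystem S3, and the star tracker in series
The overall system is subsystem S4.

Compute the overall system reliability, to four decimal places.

0.8814

Series (reaction wheel and magnetorquer): 0.898300 × 0.802000 = 0.720437
Parallel (attitude-control processor and [0.720437]): 1 − (1 − 0.787800)(1 − 0.720437) = 0.940677
Parallel (gyro assembly and wheel drive electronics): 1 − (1 − 0.800500)(1 − 0.895700) = 0.979192
Series ([0.940677], [0.979192], and star tracker): 0.940677 × 0.979192 × 0.956900 = 0.8814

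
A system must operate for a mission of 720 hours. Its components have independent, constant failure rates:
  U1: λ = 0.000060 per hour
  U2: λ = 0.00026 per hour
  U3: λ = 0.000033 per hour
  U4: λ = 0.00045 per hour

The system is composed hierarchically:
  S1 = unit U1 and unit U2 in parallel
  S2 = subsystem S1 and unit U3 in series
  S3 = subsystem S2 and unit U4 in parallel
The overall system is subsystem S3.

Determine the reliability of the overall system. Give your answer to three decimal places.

0.992

R(U1) = exp(−0.000060 × 720) = 0.95772
R(U2) = exp(−0.00026 × 720) = 0.82928
R(U3) = exp(−0.000033 × 720) = 0.97652
R(U4) = exp(−0.00045 × 720) = 0.72325
Parallel (U1 and U2): 1 − (1 − 0.95772)(1 − 0.82928) = 0.99278
Series ([0.99278] and U3): 0.99278 × 0.97652 = 0.96947
Parallel ([0.96947] and U4): 1 − (1 − 0.96947)(1 − 0.72325) = 0.992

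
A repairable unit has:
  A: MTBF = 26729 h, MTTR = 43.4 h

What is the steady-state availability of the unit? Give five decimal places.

0.99838

A(A) = MTBF/(MTBF+MTTR) = 26729/(26729+43.4) = 0.99838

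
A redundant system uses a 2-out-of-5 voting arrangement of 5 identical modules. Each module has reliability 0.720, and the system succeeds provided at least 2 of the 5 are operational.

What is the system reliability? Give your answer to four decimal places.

R = Σ_{i=2}^{5} C(5,i) p^i (1−p)^{5−i} with p = 0.720
C(5,2)·0.720^2·0.280^3 = 0.113799
C(5,3)·0.720^3·0.280^2 = 0.292626
C(5,4)·0.720^4·0.280^1 = 0.376234
C(5,5)·0.720^5·0.280^0 = 0.193492
Sum = 0.9762

0.9762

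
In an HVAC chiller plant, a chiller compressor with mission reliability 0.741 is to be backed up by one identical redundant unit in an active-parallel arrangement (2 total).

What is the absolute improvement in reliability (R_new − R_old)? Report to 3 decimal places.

0.192

R_before = 0.741
R_after = 1 − (1 − 0.741)^2 = 0.933
ΔR = 0.933 − 0.741 = 0.192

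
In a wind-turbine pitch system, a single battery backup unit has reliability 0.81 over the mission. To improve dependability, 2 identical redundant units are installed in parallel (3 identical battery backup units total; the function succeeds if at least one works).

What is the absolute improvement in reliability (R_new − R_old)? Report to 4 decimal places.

R_before = 0.81
R_after = 1 − (1 − 0.81)^3 = 0.9931
ΔR = 0.9931 − 0.81 = 0.1831

0.1831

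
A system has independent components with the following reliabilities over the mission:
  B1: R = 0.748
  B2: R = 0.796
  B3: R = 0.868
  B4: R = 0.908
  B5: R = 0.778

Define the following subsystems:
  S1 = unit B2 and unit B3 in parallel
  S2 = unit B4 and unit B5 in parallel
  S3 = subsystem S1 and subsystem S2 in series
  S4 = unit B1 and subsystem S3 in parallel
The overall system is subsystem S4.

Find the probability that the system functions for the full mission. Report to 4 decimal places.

0.9882

Parallel (B2 and B3): 1 − (1 − 0.796000)(1 − 0.868000) = 0.973072
Parallel (B4 and B5): 1 − (1 − 0.908000)(1 − 0.778000) = 0.979576
Series ([0.973072] and [0.979576]): 0.973072 × 0.979576 = 0.953198
Parallel (B1 and [0.953198]): 1 − (1 − 0.748000)(1 − 0.953198) = 0.9882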